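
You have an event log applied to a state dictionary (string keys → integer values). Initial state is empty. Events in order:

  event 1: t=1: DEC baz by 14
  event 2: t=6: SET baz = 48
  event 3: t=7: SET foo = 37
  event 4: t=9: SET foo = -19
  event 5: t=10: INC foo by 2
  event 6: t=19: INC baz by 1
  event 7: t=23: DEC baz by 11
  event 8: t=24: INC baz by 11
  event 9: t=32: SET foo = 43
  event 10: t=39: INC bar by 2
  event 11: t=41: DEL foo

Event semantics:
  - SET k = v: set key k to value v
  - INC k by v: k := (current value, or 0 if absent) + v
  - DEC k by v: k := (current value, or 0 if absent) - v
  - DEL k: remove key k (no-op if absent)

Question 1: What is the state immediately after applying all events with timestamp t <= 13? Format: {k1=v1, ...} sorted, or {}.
Apply events with t <= 13 (5 events):
  after event 1 (t=1: DEC baz by 14): {baz=-14}
  after event 2 (t=6: SET baz = 48): {baz=48}
  after event 3 (t=7: SET foo = 37): {baz=48, foo=37}
  after event 4 (t=9: SET foo = -19): {baz=48, foo=-19}
  after event 5 (t=10: INC foo by 2): {baz=48, foo=-17}

Answer: {baz=48, foo=-17}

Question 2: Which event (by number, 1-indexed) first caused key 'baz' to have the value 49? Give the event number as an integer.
Looking for first event where baz becomes 49:
  event 1: baz = -14
  event 2: baz = 48
  event 3: baz = 48
  event 4: baz = 48
  event 5: baz = 48
  event 6: baz 48 -> 49  <-- first match

Answer: 6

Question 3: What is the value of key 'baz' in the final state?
Track key 'baz' through all 11 events:
  event 1 (t=1: DEC baz by 14): baz (absent) -> -14
  event 2 (t=6: SET baz = 48): baz -14 -> 48
  event 3 (t=7: SET foo = 37): baz unchanged
  event 4 (t=9: SET foo = -19): baz unchanged
  event 5 (t=10: INC foo by 2): baz unchanged
  event 6 (t=19: INC baz by 1): baz 48 -> 49
  event 7 (t=23: DEC baz by 11): baz 49 -> 38
  event 8 (t=24: INC baz by 11): baz 38 -> 49
  event 9 (t=32: SET foo = 43): baz unchanged
  event 10 (t=39: INC bar by 2): baz unchanged
  event 11 (t=41: DEL foo): baz unchanged
Final: baz = 49

Answer: 49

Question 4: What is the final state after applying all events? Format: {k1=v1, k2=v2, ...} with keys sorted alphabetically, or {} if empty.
Answer: {bar=2, baz=49}

Derivation:
  after event 1 (t=1: DEC baz by 14): {baz=-14}
  after event 2 (t=6: SET baz = 48): {baz=48}
  after event 3 (t=7: SET foo = 37): {baz=48, foo=37}
  after event 4 (t=9: SET foo = -19): {baz=48, foo=-19}
  after event 5 (t=10: INC foo by 2): {baz=48, foo=-17}
  after event 6 (t=19: INC baz by 1): {baz=49, foo=-17}
  after event 7 (t=23: DEC baz by 11): {baz=38, foo=-17}
  after event 8 (t=24: INC baz by 11): {baz=49, foo=-17}
  after event 9 (t=32: SET foo = 43): {baz=49, foo=43}
  after event 10 (t=39: INC bar by 2): {bar=2, baz=49, foo=43}
  after event 11 (t=41: DEL foo): {bar=2, baz=49}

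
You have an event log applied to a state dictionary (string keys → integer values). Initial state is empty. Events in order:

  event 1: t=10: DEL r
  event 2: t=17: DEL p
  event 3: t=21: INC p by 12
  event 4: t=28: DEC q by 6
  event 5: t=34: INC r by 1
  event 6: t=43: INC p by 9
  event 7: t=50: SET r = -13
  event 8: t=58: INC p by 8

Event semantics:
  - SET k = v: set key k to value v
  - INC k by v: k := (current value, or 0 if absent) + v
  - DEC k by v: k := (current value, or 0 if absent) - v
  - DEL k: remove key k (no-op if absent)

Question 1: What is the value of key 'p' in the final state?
Track key 'p' through all 8 events:
  event 1 (t=10: DEL r): p unchanged
  event 2 (t=17: DEL p): p (absent) -> (absent)
  event 3 (t=21: INC p by 12): p (absent) -> 12
  event 4 (t=28: DEC q by 6): p unchanged
  event 5 (t=34: INC r by 1): p unchanged
  event 6 (t=43: INC p by 9): p 12 -> 21
  event 7 (t=50: SET r = -13): p unchanged
  event 8 (t=58: INC p by 8): p 21 -> 29
Final: p = 29

Answer: 29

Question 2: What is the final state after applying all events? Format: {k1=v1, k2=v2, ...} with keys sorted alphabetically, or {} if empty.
  after event 1 (t=10: DEL r): {}
  after event 2 (t=17: DEL p): {}
  after event 3 (t=21: INC p by 12): {p=12}
  after event 4 (t=28: DEC q by 6): {p=12, q=-6}
  after event 5 (t=34: INC r by 1): {p=12, q=-6, r=1}
  after event 6 (t=43: INC p by 9): {p=21, q=-6, r=1}
  after event 7 (t=50: SET r = -13): {p=21, q=-6, r=-13}
  after event 8 (t=58: INC p by 8): {p=29, q=-6, r=-13}

Answer: {p=29, q=-6, r=-13}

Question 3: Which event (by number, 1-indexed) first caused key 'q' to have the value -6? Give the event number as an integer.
Looking for first event where q becomes -6:
  event 4: q (absent) -> -6  <-- first match

Answer: 4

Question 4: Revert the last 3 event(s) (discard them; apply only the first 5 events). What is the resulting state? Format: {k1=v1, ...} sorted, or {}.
Keep first 5 events (discard last 3):
  after event 1 (t=10: DEL r): {}
  after event 2 (t=17: DEL p): {}
  after event 3 (t=21: INC p by 12): {p=12}
  after event 4 (t=28: DEC q by 6): {p=12, q=-6}
  after event 5 (t=34: INC r by 1): {p=12, q=-6, r=1}

Answer: {p=12, q=-6, r=1}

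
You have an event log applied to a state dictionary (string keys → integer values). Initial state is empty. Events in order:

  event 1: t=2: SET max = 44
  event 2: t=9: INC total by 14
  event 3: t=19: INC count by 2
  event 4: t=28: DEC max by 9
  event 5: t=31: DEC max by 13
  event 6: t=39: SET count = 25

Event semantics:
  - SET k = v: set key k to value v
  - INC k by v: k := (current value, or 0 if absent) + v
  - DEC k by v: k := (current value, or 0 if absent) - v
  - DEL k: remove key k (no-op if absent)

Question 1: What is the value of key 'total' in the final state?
Track key 'total' through all 6 events:
  event 1 (t=2: SET max = 44): total unchanged
  event 2 (t=9: INC total by 14): total (absent) -> 14
  event 3 (t=19: INC count by 2): total unchanged
  event 4 (t=28: DEC max by 9): total unchanged
  event 5 (t=31: DEC max by 13): total unchanged
  event 6 (t=39: SET count = 25): total unchanged
Final: total = 14

Answer: 14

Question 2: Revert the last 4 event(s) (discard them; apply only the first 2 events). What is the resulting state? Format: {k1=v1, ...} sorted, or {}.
Answer: {max=44, total=14}

Derivation:
Keep first 2 events (discard last 4):
  after event 1 (t=2: SET max = 44): {max=44}
  after event 2 (t=9: INC total by 14): {max=44, total=14}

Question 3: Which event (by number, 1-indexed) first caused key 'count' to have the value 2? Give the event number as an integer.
Looking for first event where count becomes 2:
  event 3: count (absent) -> 2  <-- first match

Answer: 3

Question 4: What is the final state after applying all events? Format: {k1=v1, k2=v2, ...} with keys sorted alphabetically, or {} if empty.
  after event 1 (t=2: SET max = 44): {max=44}
  after event 2 (t=9: INC total by 14): {max=44, total=14}
  after event 3 (t=19: INC count by 2): {count=2, max=44, total=14}
  after event 4 (t=28: DEC max by 9): {count=2, max=35, total=14}
  after event 5 (t=31: DEC max by 13): {count=2, max=22, total=14}
  after event 6 (t=39: SET count = 25): {count=25, max=22, total=14}

Answer: {count=25, max=22, total=14}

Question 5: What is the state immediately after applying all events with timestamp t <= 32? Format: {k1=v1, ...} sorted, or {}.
Answer: {count=2, max=22, total=14}

Derivation:
Apply events with t <= 32 (5 events):
  after event 1 (t=2: SET max = 44): {max=44}
  after event 2 (t=9: INC total by 14): {max=44, total=14}
  after event 3 (t=19: INC count by 2): {count=2, max=44, total=14}
  after event 4 (t=28: DEC max by 9): {count=2, max=35, total=14}
  after event 5 (t=31: DEC max by 13): {count=2, max=22, total=14}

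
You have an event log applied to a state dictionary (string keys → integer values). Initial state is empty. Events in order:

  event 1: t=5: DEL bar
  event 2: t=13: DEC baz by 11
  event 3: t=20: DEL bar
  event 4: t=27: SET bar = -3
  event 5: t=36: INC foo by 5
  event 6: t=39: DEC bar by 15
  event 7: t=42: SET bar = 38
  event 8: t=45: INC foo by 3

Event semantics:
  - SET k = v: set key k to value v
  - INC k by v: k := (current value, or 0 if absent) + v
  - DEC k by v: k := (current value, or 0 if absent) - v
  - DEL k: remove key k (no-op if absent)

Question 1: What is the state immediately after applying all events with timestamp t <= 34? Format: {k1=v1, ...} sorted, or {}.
Answer: {bar=-3, baz=-11}

Derivation:
Apply events with t <= 34 (4 events):
  after event 1 (t=5: DEL bar): {}
  after event 2 (t=13: DEC baz by 11): {baz=-11}
  after event 3 (t=20: DEL bar): {baz=-11}
  after event 4 (t=27: SET bar = -3): {bar=-3, baz=-11}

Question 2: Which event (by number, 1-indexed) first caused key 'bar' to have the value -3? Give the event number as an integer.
Answer: 4

Derivation:
Looking for first event where bar becomes -3:
  event 4: bar (absent) -> -3  <-- first match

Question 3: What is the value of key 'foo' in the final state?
Answer: 8

Derivation:
Track key 'foo' through all 8 events:
  event 1 (t=5: DEL bar): foo unchanged
  event 2 (t=13: DEC baz by 11): foo unchanged
  event 3 (t=20: DEL bar): foo unchanged
  event 4 (t=27: SET bar = -3): foo unchanged
  event 5 (t=36: INC foo by 5): foo (absent) -> 5
  event 6 (t=39: DEC bar by 15): foo unchanged
  event 7 (t=42: SET bar = 38): foo unchanged
  event 8 (t=45: INC foo by 3): foo 5 -> 8
Final: foo = 8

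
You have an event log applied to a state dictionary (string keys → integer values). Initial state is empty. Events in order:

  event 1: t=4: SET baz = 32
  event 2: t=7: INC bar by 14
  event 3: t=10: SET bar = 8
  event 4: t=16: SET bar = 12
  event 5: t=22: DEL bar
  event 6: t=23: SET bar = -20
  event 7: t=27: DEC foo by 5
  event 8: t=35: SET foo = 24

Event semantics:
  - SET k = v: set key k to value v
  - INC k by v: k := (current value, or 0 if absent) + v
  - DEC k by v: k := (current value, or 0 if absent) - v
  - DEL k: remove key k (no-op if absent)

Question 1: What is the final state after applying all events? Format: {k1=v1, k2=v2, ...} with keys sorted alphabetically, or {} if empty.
  after event 1 (t=4: SET baz = 32): {baz=32}
  after event 2 (t=7: INC bar by 14): {bar=14, baz=32}
  after event 3 (t=10: SET bar = 8): {bar=8, baz=32}
  after event 4 (t=16: SET bar = 12): {bar=12, baz=32}
  after event 5 (t=22: DEL bar): {baz=32}
  after event 6 (t=23: SET bar = -20): {bar=-20, baz=32}
  after event 7 (t=27: DEC foo by 5): {bar=-20, baz=32, foo=-5}
  after event 8 (t=35: SET foo = 24): {bar=-20, baz=32, foo=24}

Answer: {bar=-20, baz=32, foo=24}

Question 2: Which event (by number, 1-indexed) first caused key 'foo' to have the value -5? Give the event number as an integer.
Looking for first event where foo becomes -5:
  event 7: foo (absent) -> -5  <-- first match

Answer: 7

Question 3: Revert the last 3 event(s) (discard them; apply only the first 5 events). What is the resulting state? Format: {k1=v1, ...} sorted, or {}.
Keep first 5 events (discard last 3):
  after event 1 (t=4: SET baz = 32): {baz=32}
  after event 2 (t=7: INC bar by 14): {bar=14, baz=32}
  after event 3 (t=10: SET bar = 8): {bar=8, baz=32}
  after event 4 (t=16: SET bar = 12): {bar=12, baz=32}
  after event 5 (t=22: DEL bar): {baz=32}

Answer: {baz=32}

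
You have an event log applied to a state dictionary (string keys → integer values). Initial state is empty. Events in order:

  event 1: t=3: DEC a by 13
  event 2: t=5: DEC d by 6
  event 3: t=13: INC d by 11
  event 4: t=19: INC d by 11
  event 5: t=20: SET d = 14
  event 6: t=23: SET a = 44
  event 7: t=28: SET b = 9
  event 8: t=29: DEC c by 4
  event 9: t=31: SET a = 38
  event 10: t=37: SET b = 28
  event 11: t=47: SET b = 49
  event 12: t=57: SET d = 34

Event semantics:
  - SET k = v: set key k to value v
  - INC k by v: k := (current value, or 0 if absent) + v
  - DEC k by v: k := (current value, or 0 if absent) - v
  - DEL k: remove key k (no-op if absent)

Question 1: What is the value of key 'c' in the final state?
Answer: -4

Derivation:
Track key 'c' through all 12 events:
  event 1 (t=3: DEC a by 13): c unchanged
  event 2 (t=5: DEC d by 6): c unchanged
  event 3 (t=13: INC d by 11): c unchanged
  event 4 (t=19: INC d by 11): c unchanged
  event 5 (t=20: SET d = 14): c unchanged
  event 6 (t=23: SET a = 44): c unchanged
  event 7 (t=28: SET b = 9): c unchanged
  event 8 (t=29: DEC c by 4): c (absent) -> -4
  event 9 (t=31: SET a = 38): c unchanged
  event 10 (t=37: SET b = 28): c unchanged
  event 11 (t=47: SET b = 49): c unchanged
  event 12 (t=57: SET d = 34): c unchanged
Final: c = -4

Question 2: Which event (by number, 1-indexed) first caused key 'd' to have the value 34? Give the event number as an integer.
Answer: 12

Derivation:
Looking for first event where d becomes 34:
  event 2: d = -6
  event 3: d = 5
  event 4: d = 16
  event 5: d = 14
  event 6: d = 14
  event 7: d = 14
  event 8: d = 14
  event 9: d = 14
  event 10: d = 14
  event 11: d = 14
  event 12: d 14 -> 34  <-- first match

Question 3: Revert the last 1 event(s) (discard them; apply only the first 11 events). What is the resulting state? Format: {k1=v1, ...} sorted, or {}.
Answer: {a=38, b=49, c=-4, d=14}

Derivation:
Keep first 11 events (discard last 1):
  after event 1 (t=3: DEC a by 13): {a=-13}
  after event 2 (t=5: DEC d by 6): {a=-13, d=-6}
  after event 3 (t=13: INC d by 11): {a=-13, d=5}
  after event 4 (t=19: INC d by 11): {a=-13, d=16}
  after event 5 (t=20: SET d = 14): {a=-13, d=14}
  after event 6 (t=23: SET a = 44): {a=44, d=14}
  after event 7 (t=28: SET b = 9): {a=44, b=9, d=14}
  after event 8 (t=29: DEC c by 4): {a=44, b=9, c=-4, d=14}
  after event 9 (t=31: SET a = 38): {a=38, b=9, c=-4, d=14}
  after event 10 (t=37: SET b = 28): {a=38, b=28, c=-4, d=14}
  after event 11 (t=47: SET b = 49): {a=38, b=49, c=-4, d=14}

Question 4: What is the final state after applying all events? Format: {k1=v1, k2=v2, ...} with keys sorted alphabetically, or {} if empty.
  after event 1 (t=3: DEC a by 13): {a=-13}
  after event 2 (t=5: DEC d by 6): {a=-13, d=-6}
  after event 3 (t=13: INC d by 11): {a=-13, d=5}
  after event 4 (t=19: INC d by 11): {a=-13, d=16}
  after event 5 (t=20: SET d = 14): {a=-13, d=14}
  after event 6 (t=23: SET a = 44): {a=44, d=14}
  after event 7 (t=28: SET b = 9): {a=44, b=9, d=14}
  after event 8 (t=29: DEC c by 4): {a=44, b=9, c=-4, d=14}
  after event 9 (t=31: SET a = 38): {a=38, b=9, c=-4, d=14}
  after event 10 (t=37: SET b = 28): {a=38, b=28, c=-4, d=14}
  after event 11 (t=47: SET b = 49): {a=38, b=49, c=-4, d=14}
  after event 12 (t=57: SET d = 34): {a=38, b=49, c=-4, d=34}

Answer: {a=38, b=49, c=-4, d=34}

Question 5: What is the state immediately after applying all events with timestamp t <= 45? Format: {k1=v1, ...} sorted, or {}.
Answer: {a=38, b=28, c=-4, d=14}

Derivation:
Apply events with t <= 45 (10 events):
  after event 1 (t=3: DEC a by 13): {a=-13}
  after event 2 (t=5: DEC d by 6): {a=-13, d=-6}
  after event 3 (t=13: INC d by 11): {a=-13, d=5}
  after event 4 (t=19: INC d by 11): {a=-13, d=16}
  after event 5 (t=20: SET d = 14): {a=-13, d=14}
  after event 6 (t=23: SET a = 44): {a=44, d=14}
  after event 7 (t=28: SET b = 9): {a=44, b=9, d=14}
  after event 8 (t=29: DEC c by 4): {a=44, b=9, c=-4, d=14}
  after event 9 (t=31: SET a = 38): {a=38, b=9, c=-4, d=14}
  after event 10 (t=37: SET b = 28): {a=38, b=28, c=-4, d=14}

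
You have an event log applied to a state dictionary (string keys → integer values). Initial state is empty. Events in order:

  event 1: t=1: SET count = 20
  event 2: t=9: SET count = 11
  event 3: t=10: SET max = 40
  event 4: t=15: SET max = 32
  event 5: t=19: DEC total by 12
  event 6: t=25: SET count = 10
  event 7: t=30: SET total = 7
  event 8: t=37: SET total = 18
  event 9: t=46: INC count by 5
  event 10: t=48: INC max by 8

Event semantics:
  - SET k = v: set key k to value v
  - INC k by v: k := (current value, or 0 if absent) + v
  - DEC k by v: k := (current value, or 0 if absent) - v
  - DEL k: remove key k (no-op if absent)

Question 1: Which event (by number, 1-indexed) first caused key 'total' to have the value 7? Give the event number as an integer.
Looking for first event where total becomes 7:
  event 5: total = -12
  event 6: total = -12
  event 7: total -12 -> 7  <-- first match

Answer: 7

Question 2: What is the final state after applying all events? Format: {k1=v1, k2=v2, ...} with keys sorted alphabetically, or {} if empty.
  after event 1 (t=1: SET count = 20): {count=20}
  after event 2 (t=9: SET count = 11): {count=11}
  after event 3 (t=10: SET max = 40): {count=11, max=40}
  after event 4 (t=15: SET max = 32): {count=11, max=32}
  after event 5 (t=19: DEC total by 12): {count=11, max=32, total=-12}
  after event 6 (t=25: SET count = 10): {count=10, max=32, total=-12}
  after event 7 (t=30: SET total = 7): {count=10, max=32, total=7}
  after event 8 (t=37: SET total = 18): {count=10, max=32, total=18}
  after event 9 (t=46: INC count by 5): {count=15, max=32, total=18}
  after event 10 (t=48: INC max by 8): {count=15, max=40, total=18}

Answer: {count=15, max=40, total=18}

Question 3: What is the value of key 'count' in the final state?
Answer: 15

Derivation:
Track key 'count' through all 10 events:
  event 1 (t=1: SET count = 20): count (absent) -> 20
  event 2 (t=9: SET count = 11): count 20 -> 11
  event 3 (t=10: SET max = 40): count unchanged
  event 4 (t=15: SET max = 32): count unchanged
  event 5 (t=19: DEC total by 12): count unchanged
  event 6 (t=25: SET count = 10): count 11 -> 10
  event 7 (t=30: SET total = 7): count unchanged
  event 8 (t=37: SET total = 18): count unchanged
  event 9 (t=46: INC count by 5): count 10 -> 15
  event 10 (t=48: INC max by 8): count unchanged
Final: count = 15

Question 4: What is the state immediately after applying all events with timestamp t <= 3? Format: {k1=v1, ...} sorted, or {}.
Answer: {count=20}

Derivation:
Apply events with t <= 3 (1 events):
  after event 1 (t=1: SET count = 20): {count=20}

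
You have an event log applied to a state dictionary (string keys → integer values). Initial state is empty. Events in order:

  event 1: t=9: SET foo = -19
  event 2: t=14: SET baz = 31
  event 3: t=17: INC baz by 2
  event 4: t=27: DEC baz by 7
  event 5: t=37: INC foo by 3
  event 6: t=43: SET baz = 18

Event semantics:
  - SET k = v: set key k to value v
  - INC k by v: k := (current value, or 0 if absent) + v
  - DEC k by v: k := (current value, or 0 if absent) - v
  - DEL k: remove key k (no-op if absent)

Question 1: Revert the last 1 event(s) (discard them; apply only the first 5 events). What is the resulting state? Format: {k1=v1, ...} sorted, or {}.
Answer: {baz=26, foo=-16}

Derivation:
Keep first 5 events (discard last 1):
  after event 1 (t=9: SET foo = -19): {foo=-19}
  after event 2 (t=14: SET baz = 31): {baz=31, foo=-19}
  after event 3 (t=17: INC baz by 2): {baz=33, foo=-19}
  after event 4 (t=27: DEC baz by 7): {baz=26, foo=-19}
  after event 5 (t=37: INC foo by 3): {baz=26, foo=-16}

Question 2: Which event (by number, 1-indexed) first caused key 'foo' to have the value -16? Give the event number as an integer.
Answer: 5

Derivation:
Looking for first event where foo becomes -16:
  event 1: foo = -19
  event 2: foo = -19
  event 3: foo = -19
  event 4: foo = -19
  event 5: foo -19 -> -16  <-- first match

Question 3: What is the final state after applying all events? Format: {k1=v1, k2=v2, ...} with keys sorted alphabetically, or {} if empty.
Answer: {baz=18, foo=-16}

Derivation:
  after event 1 (t=9: SET foo = -19): {foo=-19}
  after event 2 (t=14: SET baz = 31): {baz=31, foo=-19}
  after event 3 (t=17: INC baz by 2): {baz=33, foo=-19}
  after event 4 (t=27: DEC baz by 7): {baz=26, foo=-19}
  after event 5 (t=37: INC foo by 3): {baz=26, foo=-16}
  after event 6 (t=43: SET baz = 18): {baz=18, foo=-16}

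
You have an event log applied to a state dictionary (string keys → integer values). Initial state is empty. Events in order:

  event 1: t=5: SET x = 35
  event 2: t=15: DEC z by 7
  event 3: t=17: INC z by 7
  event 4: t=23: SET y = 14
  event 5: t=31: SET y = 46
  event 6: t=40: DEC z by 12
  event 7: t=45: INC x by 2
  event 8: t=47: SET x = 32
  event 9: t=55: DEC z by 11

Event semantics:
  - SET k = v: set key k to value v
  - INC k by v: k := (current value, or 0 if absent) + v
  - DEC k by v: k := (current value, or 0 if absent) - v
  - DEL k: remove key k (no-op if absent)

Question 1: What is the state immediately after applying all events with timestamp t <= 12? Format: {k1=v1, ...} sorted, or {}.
Apply events with t <= 12 (1 events):
  after event 1 (t=5: SET x = 35): {x=35}

Answer: {x=35}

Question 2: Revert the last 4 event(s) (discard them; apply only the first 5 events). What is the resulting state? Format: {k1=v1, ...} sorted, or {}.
Keep first 5 events (discard last 4):
  after event 1 (t=5: SET x = 35): {x=35}
  after event 2 (t=15: DEC z by 7): {x=35, z=-7}
  after event 3 (t=17: INC z by 7): {x=35, z=0}
  after event 4 (t=23: SET y = 14): {x=35, y=14, z=0}
  after event 5 (t=31: SET y = 46): {x=35, y=46, z=0}

Answer: {x=35, y=46, z=0}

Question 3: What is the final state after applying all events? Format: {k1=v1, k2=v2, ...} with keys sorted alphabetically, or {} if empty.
Answer: {x=32, y=46, z=-23}

Derivation:
  after event 1 (t=5: SET x = 35): {x=35}
  after event 2 (t=15: DEC z by 7): {x=35, z=-7}
  after event 3 (t=17: INC z by 7): {x=35, z=0}
  after event 4 (t=23: SET y = 14): {x=35, y=14, z=0}
  after event 5 (t=31: SET y = 46): {x=35, y=46, z=0}
  after event 6 (t=40: DEC z by 12): {x=35, y=46, z=-12}
  after event 7 (t=45: INC x by 2): {x=37, y=46, z=-12}
  after event 8 (t=47: SET x = 32): {x=32, y=46, z=-12}
  after event 9 (t=55: DEC z by 11): {x=32, y=46, z=-23}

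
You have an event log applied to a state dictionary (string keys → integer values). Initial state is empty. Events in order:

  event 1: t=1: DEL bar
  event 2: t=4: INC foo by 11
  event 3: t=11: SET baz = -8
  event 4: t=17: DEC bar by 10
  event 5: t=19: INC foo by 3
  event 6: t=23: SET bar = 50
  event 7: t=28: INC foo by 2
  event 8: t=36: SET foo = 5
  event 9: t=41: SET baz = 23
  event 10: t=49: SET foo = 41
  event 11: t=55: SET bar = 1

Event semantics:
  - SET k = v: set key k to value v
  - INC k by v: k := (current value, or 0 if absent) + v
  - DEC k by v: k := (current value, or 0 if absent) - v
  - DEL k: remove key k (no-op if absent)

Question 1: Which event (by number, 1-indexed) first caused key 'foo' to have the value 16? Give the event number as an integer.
Looking for first event where foo becomes 16:
  event 2: foo = 11
  event 3: foo = 11
  event 4: foo = 11
  event 5: foo = 14
  event 6: foo = 14
  event 7: foo 14 -> 16  <-- first match

Answer: 7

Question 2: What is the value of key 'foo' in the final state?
Track key 'foo' through all 11 events:
  event 1 (t=1: DEL bar): foo unchanged
  event 2 (t=4: INC foo by 11): foo (absent) -> 11
  event 3 (t=11: SET baz = -8): foo unchanged
  event 4 (t=17: DEC bar by 10): foo unchanged
  event 5 (t=19: INC foo by 3): foo 11 -> 14
  event 6 (t=23: SET bar = 50): foo unchanged
  event 7 (t=28: INC foo by 2): foo 14 -> 16
  event 8 (t=36: SET foo = 5): foo 16 -> 5
  event 9 (t=41: SET baz = 23): foo unchanged
  event 10 (t=49: SET foo = 41): foo 5 -> 41
  event 11 (t=55: SET bar = 1): foo unchanged
Final: foo = 41

Answer: 41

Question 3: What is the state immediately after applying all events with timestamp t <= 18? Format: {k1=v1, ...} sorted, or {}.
Apply events with t <= 18 (4 events):
  after event 1 (t=1: DEL bar): {}
  after event 2 (t=4: INC foo by 11): {foo=11}
  after event 3 (t=11: SET baz = -8): {baz=-8, foo=11}
  after event 4 (t=17: DEC bar by 10): {bar=-10, baz=-8, foo=11}

Answer: {bar=-10, baz=-8, foo=11}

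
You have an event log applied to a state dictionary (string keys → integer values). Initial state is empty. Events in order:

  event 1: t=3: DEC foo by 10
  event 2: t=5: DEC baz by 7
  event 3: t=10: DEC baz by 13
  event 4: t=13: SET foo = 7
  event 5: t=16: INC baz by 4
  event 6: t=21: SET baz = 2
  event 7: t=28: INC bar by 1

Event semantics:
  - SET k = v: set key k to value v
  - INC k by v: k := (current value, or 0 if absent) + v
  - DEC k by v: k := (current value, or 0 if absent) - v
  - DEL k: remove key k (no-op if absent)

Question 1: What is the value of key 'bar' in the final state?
Track key 'bar' through all 7 events:
  event 1 (t=3: DEC foo by 10): bar unchanged
  event 2 (t=5: DEC baz by 7): bar unchanged
  event 3 (t=10: DEC baz by 13): bar unchanged
  event 4 (t=13: SET foo = 7): bar unchanged
  event 5 (t=16: INC baz by 4): bar unchanged
  event 6 (t=21: SET baz = 2): bar unchanged
  event 7 (t=28: INC bar by 1): bar (absent) -> 1
Final: bar = 1

Answer: 1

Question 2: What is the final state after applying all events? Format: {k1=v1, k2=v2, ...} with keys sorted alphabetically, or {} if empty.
  after event 1 (t=3: DEC foo by 10): {foo=-10}
  after event 2 (t=5: DEC baz by 7): {baz=-7, foo=-10}
  after event 3 (t=10: DEC baz by 13): {baz=-20, foo=-10}
  after event 4 (t=13: SET foo = 7): {baz=-20, foo=7}
  after event 5 (t=16: INC baz by 4): {baz=-16, foo=7}
  after event 6 (t=21: SET baz = 2): {baz=2, foo=7}
  after event 7 (t=28: INC bar by 1): {bar=1, baz=2, foo=7}

Answer: {bar=1, baz=2, foo=7}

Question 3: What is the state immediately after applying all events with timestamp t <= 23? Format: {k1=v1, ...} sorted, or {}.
Answer: {baz=2, foo=7}

Derivation:
Apply events with t <= 23 (6 events):
  after event 1 (t=3: DEC foo by 10): {foo=-10}
  after event 2 (t=5: DEC baz by 7): {baz=-7, foo=-10}
  after event 3 (t=10: DEC baz by 13): {baz=-20, foo=-10}
  after event 4 (t=13: SET foo = 7): {baz=-20, foo=7}
  after event 5 (t=16: INC baz by 4): {baz=-16, foo=7}
  after event 6 (t=21: SET baz = 2): {baz=2, foo=7}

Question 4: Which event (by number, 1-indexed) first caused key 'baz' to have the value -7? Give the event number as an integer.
Looking for first event where baz becomes -7:
  event 2: baz (absent) -> -7  <-- first match

Answer: 2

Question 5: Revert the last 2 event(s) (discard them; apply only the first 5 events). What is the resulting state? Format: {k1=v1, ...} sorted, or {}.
Keep first 5 events (discard last 2):
  after event 1 (t=3: DEC foo by 10): {foo=-10}
  after event 2 (t=5: DEC baz by 7): {baz=-7, foo=-10}
  after event 3 (t=10: DEC baz by 13): {baz=-20, foo=-10}
  after event 4 (t=13: SET foo = 7): {baz=-20, foo=7}
  after event 5 (t=16: INC baz by 4): {baz=-16, foo=7}

Answer: {baz=-16, foo=7}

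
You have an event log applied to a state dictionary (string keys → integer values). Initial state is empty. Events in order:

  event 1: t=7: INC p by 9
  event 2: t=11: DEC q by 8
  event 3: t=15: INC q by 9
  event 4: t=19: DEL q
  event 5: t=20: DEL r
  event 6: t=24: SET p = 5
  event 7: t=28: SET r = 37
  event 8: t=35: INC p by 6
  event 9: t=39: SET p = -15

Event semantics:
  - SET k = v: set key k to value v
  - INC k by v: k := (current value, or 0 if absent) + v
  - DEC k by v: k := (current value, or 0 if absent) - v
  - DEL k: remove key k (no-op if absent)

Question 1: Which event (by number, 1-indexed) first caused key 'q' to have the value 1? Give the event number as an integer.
Looking for first event where q becomes 1:
  event 2: q = -8
  event 3: q -8 -> 1  <-- first match

Answer: 3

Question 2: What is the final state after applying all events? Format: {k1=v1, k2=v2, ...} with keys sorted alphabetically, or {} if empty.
Answer: {p=-15, r=37}

Derivation:
  after event 1 (t=7: INC p by 9): {p=9}
  after event 2 (t=11: DEC q by 8): {p=9, q=-8}
  after event 3 (t=15: INC q by 9): {p=9, q=1}
  after event 4 (t=19: DEL q): {p=9}
  after event 5 (t=20: DEL r): {p=9}
  after event 6 (t=24: SET p = 5): {p=5}
  after event 7 (t=28: SET r = 37): {p=5, r=37}
  after event 8 (t=35: INC p by 6): {p=11, r=37}
  after event 9 (t=39: SET p = -15): {p=-15, r=37}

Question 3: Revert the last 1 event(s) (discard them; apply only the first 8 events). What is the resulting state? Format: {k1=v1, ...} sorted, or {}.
Answer: {p=11, r=37}

Derivation:
Keep first 8 events (discard last 1):
  after event 1 (t=7: INC p by 9): {p=9}
  after event 2 (t=11: DEC q by 8): {p=9, q=-8}
  after event 3 (t=15: INC q by 9): {p=9, q=1}
  after event 4 (t=19: DEL q): {p=9}
  after event 5 (t=20: DEL r): {p=9}
  after event 6 (t=24: SET p = 5): {p=5}
  after event 7 (t=28: SET r = 37): {p=5, r=37}
  after event 8 (t=35: INC p by 6): {p=11, r=37}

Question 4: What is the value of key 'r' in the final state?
Answer: 37

Derivation:
Track key 'r' through all 9 events:
  event 1 (t=7: INC p by 9): r unchanged
  event 2 (t=11: DEC q by 8): r unchanged
  event 3 (t=15: INC q by 9): r unchanged
  event 4 (t=19: DEL q): r unchanged
  event 5 (t=20: DEL r): r (absent) -> (absent)
  event 6 (t=24: SET p = 5): r unchanged
  event 7 (t=28: SET r = 37): r (absent) -> 37
  event 8 (t=35: INC p by 6): r unchanged
  event 9 (t=39: SET p = -15): r unchanged
Final: r = 37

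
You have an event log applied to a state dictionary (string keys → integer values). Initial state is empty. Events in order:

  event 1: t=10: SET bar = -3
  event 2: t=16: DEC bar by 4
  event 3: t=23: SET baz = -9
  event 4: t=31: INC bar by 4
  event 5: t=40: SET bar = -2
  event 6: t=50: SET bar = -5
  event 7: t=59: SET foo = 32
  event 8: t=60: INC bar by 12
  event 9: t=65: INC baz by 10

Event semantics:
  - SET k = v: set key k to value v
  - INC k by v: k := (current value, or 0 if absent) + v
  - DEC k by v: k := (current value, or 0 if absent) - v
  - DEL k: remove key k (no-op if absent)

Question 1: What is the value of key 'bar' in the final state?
Track key 'bar' through all 9 events:
  event 1 (t=10: SET bar = -3): bar (absent) -> -3
  event 2 (t=16: DEC bar by 4): bar -3 -> -7
  event 3 (t=23: SET baz = -9): bar unchanged
  event 4 (t=31: INC bar by 4): bar -7 -> -3
  event 5 (t=40: SET bar = -2): bar -3 -> -2
  event 6 (t=50: SET bar = -5): bar -2 -> -5
  event 7 (t=59: SET foo = 32): bar unchanged
  event 8 (t=60: INC bar by 12): bar -5 -> 7
  event 9 (t=65: INC baz by 10): bar unchanged
Final: bar = 7

Answer: 7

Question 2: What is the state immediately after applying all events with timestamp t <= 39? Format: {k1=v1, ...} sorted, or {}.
Apply events with t <= 39 (4 events):
  after event 1 (t=10: SET bar = -3): {bar=-3}
  after event 2 (t=16: DEC bar by 4): {bar=-7}
  after event 3 (t=23: SET baz = -9): {bar=-7, baz=-9}
  after event 4 (t=31: INC bar by 4): {bar=-3, baz=-9}

Answer: {bar=-3, baz=-9}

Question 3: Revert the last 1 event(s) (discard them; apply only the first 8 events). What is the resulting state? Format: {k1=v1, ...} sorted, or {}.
Answer: {bar=7, baz=-9, foo=32}

Derivation:
Keep first 8 events (discard last 1):
  after event 1 (t=10: SET bar = -3): {bar=-3}
  after event 2 (t=16: DEC bar by 4): {bar=-7}
  after event 3 (t=23: SET baz = -9): {bar=-7, baz=-9}
  after event 4 (t=31: INC bar by 4): {bar=-3, baz=-9}
  after event 5 (t=40: SET bar = -2): {bar=-2, baz=-9}
  after event 6 (t=50: SET bar = -5): {bar=-5, baz=-9}
  after event 7 (t=59: SET foo = 32): {bar=-5, baz=-9, foo=32}
  after event 8 (t=60: INC bar by 12): {bar=7, baz=-9, foo=32}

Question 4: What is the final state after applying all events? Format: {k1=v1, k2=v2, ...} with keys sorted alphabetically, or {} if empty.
  after event 1 (t=10: SET bar = -3): {bar=-3}
  after event 2 (t=16: DEC bar by 4): {bar=-7}
  after event 3 (t=23: SET baz = -9): {bar=-7, baz=-9}
  after event 4 (t=31: INC bar by 4): {bar=-3, baz=-9}
  after event 5 (t=40: SET bar = -2): {bar=-2, baz=-9}
  after event 6 (t=50: SET bar = -5): {bar=-5, baz=-9}
  after event 7 (t=59: SET foo = 32): {bar=-5, baz=-9, foo=32}
  after event 8 (t=60: INC bar by 12): {bar=7, baz=-9, foo=32}
  after event 9 (t=65: INC baz by 10): {bar=7, baz=1, foo=32}

Answer: {bar=7, baz=1, foo=32}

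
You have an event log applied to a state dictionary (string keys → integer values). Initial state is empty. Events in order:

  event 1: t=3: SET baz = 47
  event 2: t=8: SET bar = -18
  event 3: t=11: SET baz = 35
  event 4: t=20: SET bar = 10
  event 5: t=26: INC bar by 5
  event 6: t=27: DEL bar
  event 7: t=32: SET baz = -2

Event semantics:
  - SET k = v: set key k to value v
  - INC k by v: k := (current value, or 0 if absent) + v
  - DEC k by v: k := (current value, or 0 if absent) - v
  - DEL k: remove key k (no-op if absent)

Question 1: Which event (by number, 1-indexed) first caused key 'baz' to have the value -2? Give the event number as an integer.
Looking for first event where baz becomes -2:
  event 1: baz = 47
  event 2: baz = 47
  event 3: baz = 35
  event 4: baz = 35
  event 5: baz = 35
  event 6: baz = 35
  event 7: baz 35 -> -2  <-- first match

Answer: 7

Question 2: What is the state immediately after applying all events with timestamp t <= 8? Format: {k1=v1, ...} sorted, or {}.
Apply events with t <= 8 (2 events):
  after event 1 (t=3: SET baz = 47): {baz=47}
  after event 2 (t=8: SET bar = -18): {bar=-18, baz=47}

Answer: {bar=-18, baz=47}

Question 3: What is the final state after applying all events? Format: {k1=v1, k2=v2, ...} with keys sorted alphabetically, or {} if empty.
  after event 1 (t=3: SET baz = 47): {baz=47}
  after event 2 (t=8: SET bar = -18): {bar=-18, baz=47}
  after event 3 (t=11: SET baz = 35): {bar=-18, baz=35}
  after event 4 (t=20: SET bar = 10): {bar=10, baz=35}
  after event 5 (t=26: INC bar by 5): {bar=15, baz=35}
  after event 6 (t=27: DEL bar): {baz=35}
  after event 7 (t=32: SET baz = -2): {baz=-2}

Answer: {baz=-2}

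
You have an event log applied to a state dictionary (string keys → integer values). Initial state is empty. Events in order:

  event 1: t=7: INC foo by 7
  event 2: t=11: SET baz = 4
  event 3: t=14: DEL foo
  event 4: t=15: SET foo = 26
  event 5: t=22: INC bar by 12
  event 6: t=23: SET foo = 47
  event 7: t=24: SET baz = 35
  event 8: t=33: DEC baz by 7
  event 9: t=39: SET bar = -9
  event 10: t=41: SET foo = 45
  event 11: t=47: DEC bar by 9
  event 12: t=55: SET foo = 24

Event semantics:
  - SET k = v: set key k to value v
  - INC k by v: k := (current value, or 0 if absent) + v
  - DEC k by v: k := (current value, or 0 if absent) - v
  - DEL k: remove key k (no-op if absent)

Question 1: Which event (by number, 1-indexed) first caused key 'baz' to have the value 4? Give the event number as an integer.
Answer: 2

Derivation:
Looking for first event where baz becomes 4:
  event 2: baz (absent) -> 4  <-- first match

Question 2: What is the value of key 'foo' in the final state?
Answer: 24

Derivation:
Track key 'foo' through all 12 events:
  event 1 (t=7: INC foo by 7): foo (absent) -> 7
  event 2 (t=11: SET baz = 4): foo unchanged
  event 3 (t=14: DEL foo): foo 7 -> (absent)
  event 4 (t=15: SET foo = 26): foo (absent) -> 26
  event 5 (t=22: INC bar by 12): foo unchanged
  event 6 (t=23: SET foo = 47): foo 26 -> 47
  event 7 (t=24: SET baz = 35): foo unchanged
  event 8 (t=33: DEC baz by 7): foo unchanged
  event 9 (t=39: SET bar = -9): foo unchanged
  event 10 (t=41: SET foo = 45): foo 47 -> 45
  event 11 (t=47: DEC bar by 9): foo unchanged
  event 12 (t=55: SET foo = 24): foo 45 -> 24
Final: foo = 24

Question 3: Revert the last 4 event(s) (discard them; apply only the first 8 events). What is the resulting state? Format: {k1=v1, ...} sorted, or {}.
Answer: {bar=12, baz=28, foo=47}

Derivation:
Keep first 8 events (discard last 4):
  after event 1 (t=7: INC foo by 7): {foo=7}
  after event 2 (t=11: SET baz = 4): {baz=4, foo=7}
  after event 3 (t=14: DEL foo): {baz=4}
  after event 4 (t=15: SET foo = 26): {baz=4, foo=26}
  after event 5 (t=22: INC bar by 12): {bar=12, baz=4, foo=26}
  after event 6 (t=23: SET foo = 47): {bar=12, baz=4, foo=47}
  after event 7 (t=24: SET baz = 35): {bar=12, baz=35, foo=47}
  after event 8 (t=33: DEC baz by 7): {bar=12, baz=28, foo=47}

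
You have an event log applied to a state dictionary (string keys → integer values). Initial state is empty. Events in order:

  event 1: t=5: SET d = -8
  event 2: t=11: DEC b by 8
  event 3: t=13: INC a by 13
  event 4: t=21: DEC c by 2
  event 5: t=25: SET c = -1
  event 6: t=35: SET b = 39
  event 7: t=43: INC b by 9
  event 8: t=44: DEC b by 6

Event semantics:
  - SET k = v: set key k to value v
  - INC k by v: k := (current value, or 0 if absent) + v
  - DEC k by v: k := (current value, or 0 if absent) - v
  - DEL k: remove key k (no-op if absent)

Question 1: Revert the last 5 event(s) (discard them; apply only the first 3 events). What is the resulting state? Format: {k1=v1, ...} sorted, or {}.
Keep first 3 events (discard last 5):
  after event 1 (t=5: SET d = -8): {d=-8}
  after event 2 (t=11: DEC b by 8): {b=-8, d=-8}
  after event 3 (t=13: INC a by 13): {a=13, b=-8, d=-8}

Answer: {a=13, b=-8, d=-8}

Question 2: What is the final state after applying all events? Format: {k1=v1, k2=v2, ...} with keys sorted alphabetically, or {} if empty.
  after event 1 (t=5: SET d = -8): {d=-8}
  after event 2 (t=11: DEC b by 8): {b=-8, d=-8}
  after event 3 (t=13: INC a by 13): {a=13, b=-8, d=-8}
  after event 4 (t=21: DEC c by 2): {a=13, b=-8, c=-2, d=-8}
  after event 5 (t=25: SET c = -1): {a=13, b=-8, c=-1, d=-8}
  after event 6 (t=35: SET b = 39): {a=13, b=39, c=-1, d=-8}
  after event 7 (t=43: INC b by 9): {a=13, b=48, c=-1, d=-8}
  after event 8 (t=44: DEC b by 6): {a=13, b=42, c=-1, d=-8}

Answer: {a=13, b=42, c=-1, d=-8}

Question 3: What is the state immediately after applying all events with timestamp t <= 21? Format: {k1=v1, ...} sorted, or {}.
Apply events with t <= 21 (4 events):
  after event 1 (t=5: SET d = -8): {d=-8}
  after event 2 (t=11: DEC b by 8): {b=-8, d=-8}
  after event 3 (t=13: INC a by 13): {a=13, b=-8, d=-8}
  after event 4 (t=21: DEC c by 2): {a=13, b=-8, c=-2, d=-8}

Answer: {a=13, b=-8, c=-2, d=-8}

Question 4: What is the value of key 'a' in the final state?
Track key 'a' through all 8 events:
  event 1 (t=5: SET d = -8): a unchanged
  event 2 (t=11: DEC b by 8): a unchanged
  event 3 (t=13: INC a by 13): a (absent) -> 13
  event 4 (t=21: DEC c by 2): a unchanged
  event 5 (t=25: SET c = -1): a unchanged
  event 6 (t=35: SET b = 39): a unchanged
  event 7 (t=43: INC b by 9): a unchanged
  event 8 (t=44: DEC b by 6): a unchanged
Final: a = 13

Answer: 13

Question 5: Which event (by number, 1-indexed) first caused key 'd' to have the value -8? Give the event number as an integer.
Looking for first event where d becomes -8:
  event 1: d (absent) -> -8  <-- first match

Answer: 1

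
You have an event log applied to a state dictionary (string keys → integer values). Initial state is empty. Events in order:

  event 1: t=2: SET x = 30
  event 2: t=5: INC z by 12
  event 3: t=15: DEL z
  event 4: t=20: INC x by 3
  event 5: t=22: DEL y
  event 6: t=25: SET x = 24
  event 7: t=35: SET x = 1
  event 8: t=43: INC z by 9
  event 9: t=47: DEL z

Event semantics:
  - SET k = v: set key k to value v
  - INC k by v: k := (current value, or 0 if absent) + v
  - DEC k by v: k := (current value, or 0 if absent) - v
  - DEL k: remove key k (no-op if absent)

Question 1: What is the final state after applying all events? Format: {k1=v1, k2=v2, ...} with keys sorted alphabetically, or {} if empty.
Answer: {x=1}

Derivation:
  after event 1 (t=2: SET x = 30): {x=30}
  after event 2 (t=5: INC z by 12): {x=30, z=12}
  after event 3 (t=15: DEL z): {x=30}
  after event 4 (t=20: INC x by 3): {x=33}
  after event 5 (t=22: DEL y): {x=33}
  after event 6 (t=25: SET x = 24): {x=24}
  after event 7 (t=35: SET x = 1): {x=1}
  after event 8 (t=43: INC z by 9): {x=1, z=9}
  after event 9 (t=47: DEL z): {x=1}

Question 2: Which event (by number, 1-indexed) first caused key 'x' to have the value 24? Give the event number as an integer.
Answer: 6

Derivation:
Looking for first event where x becomes 24:
  event 1: x = 30
  event 2: x = 30
  event 3: x = 30
  event 4: x = 33
  event 5: x = 33
  event 6: x 33 -> 24  <-- first match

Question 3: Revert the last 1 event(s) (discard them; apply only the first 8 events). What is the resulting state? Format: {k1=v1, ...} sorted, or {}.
Answer: {x=1, z=9}

Derivation:
Keep first 8 events (discard last 1):
  after event 1 (t=2: SET x = 30): {x=30}
  after event 2 (t=5: INC z by 12): {x=30, z=12}
  after event 3 (t=15: DEL z): {x=30}
  after event 4 (t=20: INC x by 3): {x=33}
  after event 5 (t=22: DEL y): {x=33}
  after event 6 (t=25: SET x = 24): {x=24}
  after event 7 (t=35: SET x = 1): {x=1}
  after event 8 (t=43: INC z by 9): {x=1, z=9}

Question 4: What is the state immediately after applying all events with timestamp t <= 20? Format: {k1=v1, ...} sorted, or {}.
Apply events with t <= 20 (4 events):
  after event 1 (t=2: SET x = 30): {x=30}
  after event 2 (t=5: INC z by 12): {x=30, z=12}
  after event 3 (t=15: DEL z): {x=30}
  after event 4 (t=20: INC x by 3): {x=33}

Answer: {x=33}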